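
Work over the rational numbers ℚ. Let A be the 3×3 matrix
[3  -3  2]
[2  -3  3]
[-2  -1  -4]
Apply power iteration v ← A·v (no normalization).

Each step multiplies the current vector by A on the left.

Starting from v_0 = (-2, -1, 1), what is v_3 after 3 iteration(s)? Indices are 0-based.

v_0 = (-2, -1, 1).
v_1 = A·v_0 = (-1, 2, 1).
v_2 = A·v_1 = (-7, -5, -4).
v_3 = A·v_2 = (-14, -11, 35).

v_3 = (-14, -11, 35)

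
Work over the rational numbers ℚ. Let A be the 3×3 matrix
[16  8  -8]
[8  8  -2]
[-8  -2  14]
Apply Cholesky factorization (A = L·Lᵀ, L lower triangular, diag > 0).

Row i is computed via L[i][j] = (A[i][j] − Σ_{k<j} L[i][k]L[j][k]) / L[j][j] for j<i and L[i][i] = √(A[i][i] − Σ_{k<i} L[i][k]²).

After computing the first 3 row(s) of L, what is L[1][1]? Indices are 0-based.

L[1][1] = 2

Step 1: L[0][0] = √(16) = 4.
  L[1][0] = (8) / L[0][0] = 2.
Step 2: L[1][1] = √(4) = 2.
  L[2][0] = (-8) / L[0][0] = -2.
  L[2][1] = (2) / L[1][1] = 1.
Step 3: L[2][2] = √(9) = 3.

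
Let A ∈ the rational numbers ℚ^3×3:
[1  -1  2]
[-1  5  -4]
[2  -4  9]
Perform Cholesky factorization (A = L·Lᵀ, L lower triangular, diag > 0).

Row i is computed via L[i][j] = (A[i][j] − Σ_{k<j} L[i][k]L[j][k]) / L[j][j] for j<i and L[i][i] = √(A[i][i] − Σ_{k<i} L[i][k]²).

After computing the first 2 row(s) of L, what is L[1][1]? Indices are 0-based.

L[1][1] = 2

Step 1: L[0][0] = √(1) = 1.
  L[1][0] = (-1) / L[0][0] = -1.
Step 2: L[1][1] = √(4) = 2.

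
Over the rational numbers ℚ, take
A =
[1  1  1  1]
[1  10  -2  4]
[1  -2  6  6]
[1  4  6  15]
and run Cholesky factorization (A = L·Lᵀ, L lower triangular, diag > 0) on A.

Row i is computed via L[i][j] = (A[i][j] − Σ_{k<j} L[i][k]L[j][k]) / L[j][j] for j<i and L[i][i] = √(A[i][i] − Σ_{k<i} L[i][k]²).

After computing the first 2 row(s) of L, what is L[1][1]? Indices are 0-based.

Step 1: L[0][0] = √(1) = 1.
  L[1][0] = (1) / L[0][0] = 1.
Step 2: L[1][1] = √(9) = 3.

L[1][1] = 3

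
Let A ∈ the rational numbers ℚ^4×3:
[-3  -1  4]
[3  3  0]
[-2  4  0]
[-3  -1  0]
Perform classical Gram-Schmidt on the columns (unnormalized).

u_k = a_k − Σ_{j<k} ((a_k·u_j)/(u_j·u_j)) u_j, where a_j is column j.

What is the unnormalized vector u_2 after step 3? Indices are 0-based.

u_2 = (556/197, 252/197, -108/197, -232/197)

Step 1: u_0 = a_0 = (-3, 3, -2, -3).
Step 2: u_1 = a_1 − (7/31)·u_0 = (-10/31, 72/31, 138/31, -10/31).
Step 3: u_2 = a_2 − (-12/31)·u_0 − (-10/197)·u_1 = (556/197, 252/197, -108/197, -232/197).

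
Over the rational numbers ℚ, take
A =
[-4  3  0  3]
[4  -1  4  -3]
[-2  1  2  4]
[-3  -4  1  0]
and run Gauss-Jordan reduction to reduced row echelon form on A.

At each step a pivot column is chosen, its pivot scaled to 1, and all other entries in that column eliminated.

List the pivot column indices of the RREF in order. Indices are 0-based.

pivot columns: 0, 1, 2, 3

step 1: normalize row 0 (÷-4) = (1, -3/4, 0, -3/4)
  row 1: subtract 4×row0 = (0, 2, 4, 0)
  row 2: subtract -2×row0 = (0, -1/2, 2, 5/2)
  row 3: subtract -3×row0 = (0, -25/4, 1, -9/4)
step 2: normalize row 1 (÷2) = (0, 1, 2, 0)
  row 0: subtract -3/4×row1 = (1, 0, 3/2, -3/4)
  row 2: subtract -1/2×row1 = (0, 0, 3, 5/2)
  row 3: subtract -25/4×row1 = (0, 0, 27/2, -9/4)
step 3: normalize row 2 (÷3) = (0, 0, 1, 5/6)
  row 0: subtract 3/2×row2 = (1, 0, 0, -2)
  row 1: subtract 2×row2 = (0, 1, 0, -5/3)
  row 3: subtract 27/2×row2 = (0, 0, 0, -27/2)
step 4: normalize row 3 (÷-27/2) = (0, 0, 0, 1)
  row 0: subtract -2×row3 = (1, 0, 0, 0)
  row 1: subtract -5/3×row3 = (0, 1, 0, 0)
  row 2: subtract 5/6×row3 = (0, 0, 1, 0)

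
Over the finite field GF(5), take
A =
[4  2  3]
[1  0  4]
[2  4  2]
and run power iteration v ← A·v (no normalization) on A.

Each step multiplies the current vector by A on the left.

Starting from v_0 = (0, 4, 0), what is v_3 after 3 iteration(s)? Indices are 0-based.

v_0 = (0, 4, 0).
v_1 = A·v_0 = (3, 0, 1).
v_2 = A·v_1 = (0, 2, 3).
v_3 = A·v_2 = (3, 2, 4).

v_3 = (3, 2, 4)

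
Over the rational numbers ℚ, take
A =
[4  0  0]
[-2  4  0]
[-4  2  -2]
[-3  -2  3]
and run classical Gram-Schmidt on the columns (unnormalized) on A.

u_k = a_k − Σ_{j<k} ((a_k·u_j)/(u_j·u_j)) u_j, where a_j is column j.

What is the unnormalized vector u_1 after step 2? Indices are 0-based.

u_1 = (8/9, 32/9, 10/9, -8/3)

Step 1: u_0 = a_0 = (4, -2, -4, -3).
Step 2: u_1 = a_1 − (-2/9)·u_0 = (8/9, 32/9, 10/9, -8/3).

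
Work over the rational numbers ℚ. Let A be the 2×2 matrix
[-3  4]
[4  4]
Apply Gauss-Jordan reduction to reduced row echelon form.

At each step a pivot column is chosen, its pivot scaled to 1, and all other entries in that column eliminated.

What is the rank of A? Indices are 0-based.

step 1: normalize row 0 (÷-3) = (1, -4/3)
  row 1: subtract 4×row0 = (0, 28/3)
step 2: normalize row 1 (÷28/3) = (0, 1)
  row 0: subtract -4/3×row1 = (1, 0)

rank = 2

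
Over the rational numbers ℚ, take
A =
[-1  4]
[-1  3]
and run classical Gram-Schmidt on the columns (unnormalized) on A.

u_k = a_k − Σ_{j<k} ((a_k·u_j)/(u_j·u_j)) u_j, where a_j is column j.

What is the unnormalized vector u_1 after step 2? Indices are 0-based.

Step 1: u_0 = a_0 = (-1, -1).
Step 2: u_1 = a_1 − (-7/2)·u_0 = (1/2, -1/2).

u_1 = (1/2, -1/2)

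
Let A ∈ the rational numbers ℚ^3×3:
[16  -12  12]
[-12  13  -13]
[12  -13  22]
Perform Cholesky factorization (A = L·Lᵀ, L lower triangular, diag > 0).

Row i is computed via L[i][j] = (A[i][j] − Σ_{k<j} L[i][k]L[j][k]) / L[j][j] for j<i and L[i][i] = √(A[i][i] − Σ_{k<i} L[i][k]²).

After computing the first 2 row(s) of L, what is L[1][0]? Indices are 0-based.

L[1][0] = -3

Step 1: L[0][0] = √(16) = 4.
  L[1][0] = (-12) / L[0][0] = -3.
Step 2: L[1][1] = √(4) = 2.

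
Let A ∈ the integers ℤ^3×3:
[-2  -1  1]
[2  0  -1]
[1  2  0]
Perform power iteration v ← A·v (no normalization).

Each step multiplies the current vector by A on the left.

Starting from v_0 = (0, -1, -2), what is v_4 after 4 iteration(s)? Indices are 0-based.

v_4 = (-9, 16, -7)

v_0 = (0, -1, -2).
v_1 = A·v_0 = (-1, 2, -2).
v_2 = A·v_1 = (-2, 0, 3).
v_3 = A·v_2 = (7, -7, -2).
v_4 = A·v_3 = (-9, 16, -7).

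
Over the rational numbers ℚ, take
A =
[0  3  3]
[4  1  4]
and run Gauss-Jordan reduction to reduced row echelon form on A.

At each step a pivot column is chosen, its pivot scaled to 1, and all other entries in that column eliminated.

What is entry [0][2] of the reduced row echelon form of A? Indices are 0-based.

step 1: exchange rows 0,1
step 1: normalize row 0 (÷4) = (1, 1/4, 1)
step 2: normalize row 1 (÷3) = (0, 1, 1)
  row 0: subtract 1/4×row1 = (1, 0, 3/4)

M[0][2] = 3/4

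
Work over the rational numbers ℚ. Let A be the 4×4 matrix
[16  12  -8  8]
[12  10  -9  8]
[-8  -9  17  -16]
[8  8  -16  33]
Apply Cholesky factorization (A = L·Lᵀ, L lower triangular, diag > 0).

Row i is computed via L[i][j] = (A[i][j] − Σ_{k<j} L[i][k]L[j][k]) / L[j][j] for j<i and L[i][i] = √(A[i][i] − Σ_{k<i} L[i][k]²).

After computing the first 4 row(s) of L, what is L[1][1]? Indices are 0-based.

Step 1: L[0][0] = √(16) = 4.
  L[1][0] = (12) / L[0][0] = 3.
Step 2: L[1][1] = √(1) = 1.
  L[2][0] = (-8) / L[0][0] = -2.
  L[2][1] = (-3) / L[1][1] = -3.
Step 3: L[2][2] = √(4) = 2.
  L[3][0] = (8) / L[0][0] = 2.
  L[3][1] = (2) / L[1][1] = 2.
  L[3][2] = (-6) / L[2][2] = -3.
Step 4: L[3][3] = √(16) = 4.

L[1][1] = 1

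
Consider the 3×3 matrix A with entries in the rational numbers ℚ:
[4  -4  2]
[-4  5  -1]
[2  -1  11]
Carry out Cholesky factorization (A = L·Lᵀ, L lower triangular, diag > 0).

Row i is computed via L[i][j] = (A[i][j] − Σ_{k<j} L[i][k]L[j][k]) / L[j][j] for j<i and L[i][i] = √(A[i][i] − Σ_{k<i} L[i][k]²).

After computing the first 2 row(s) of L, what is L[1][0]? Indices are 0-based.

Step 1: L[0][0] = √(4) = 2.
  L[1][0] = (-4) / L[0][0] = -2.
Step 2: L[1][1] = √(1) = 1.

L[1][0] = -2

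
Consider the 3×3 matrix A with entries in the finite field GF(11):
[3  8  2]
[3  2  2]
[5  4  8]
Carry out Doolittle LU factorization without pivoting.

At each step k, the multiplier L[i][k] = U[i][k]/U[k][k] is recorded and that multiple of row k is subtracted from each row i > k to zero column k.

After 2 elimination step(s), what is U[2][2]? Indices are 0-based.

U[2][2] = 1

[col 0] pivot 3
  R1 -= 1*R0 → (0, 5, 0)  (L[1][0] := 1)
  R2 -= 9*R0 → (0, 9, 1)  (L[2][0] := 9)
[col 1] pivot 5
  R2 -= 4*R1 → (0, 0, 1)  (L[2][1] := 4)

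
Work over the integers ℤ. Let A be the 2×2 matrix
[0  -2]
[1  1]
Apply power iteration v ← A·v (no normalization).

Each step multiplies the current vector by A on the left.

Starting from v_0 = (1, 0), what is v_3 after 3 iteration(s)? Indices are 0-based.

v_3 = (-2, -1)

v_0 = (1, 0).
v_1 = A·v_0 = (0, 1).
v_2 = A·v_1 = (-2, 1).
v_3 = A·v_2 = (-2, -1).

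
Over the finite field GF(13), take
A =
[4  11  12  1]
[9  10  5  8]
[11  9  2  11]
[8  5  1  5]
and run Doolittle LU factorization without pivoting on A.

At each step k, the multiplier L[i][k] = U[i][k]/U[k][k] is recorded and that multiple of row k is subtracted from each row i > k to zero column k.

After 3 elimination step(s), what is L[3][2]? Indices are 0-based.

[col 0] pivot 4
  R1 -= 12*R0 → (0, 8, 4, 9)  (L[1][0] := 12)
  R2 -= 6*R0 → (0, 8, 8, 5)  (L[2][0] := 6)
  R3 -= 2*R0 → (0, 9, 3, 3)  (L[3][0] := 2)
[col 1] pivot 8
  R2 -= 1*R1 → (0, 0, 4, 9)  (L[2][1] := 1)
  R3 -= 6*R1 → (0, 0, 5, 1)  (L[3][1] := 6)
[col 2] pivot 4
  R3 -= 11*R2 → (0, 0, 0, 6)  (L[3][2] := 11)

L[3][2] = 11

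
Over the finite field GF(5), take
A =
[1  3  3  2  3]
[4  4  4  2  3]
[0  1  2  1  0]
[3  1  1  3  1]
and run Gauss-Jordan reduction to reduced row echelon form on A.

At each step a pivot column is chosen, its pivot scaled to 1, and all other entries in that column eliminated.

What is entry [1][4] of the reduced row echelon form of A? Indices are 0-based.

M[1][4] = 0

step 1: normalize row 0 (÷1) = (1, 3, 3, 2, 3)
  row 1: subtract 4×row0 = (0, 2, 2, 4, 1)
  row 3: subtract 3×row0 = (0, 2, 2, 2, 2)
step 2: normalize row 1 (÷2) = (0, 1, 1, 2, 3)
  row 0: subtract 3×row1 = (1, 0, 0, 1, 4)
  row 2: subtract 1×row1 = (0, 0, 1, 4, 2)
  row 3: subtract 2×row1 = (0, 0, 0, 3, 1)
step 3: normalize row 2 (÷1) = (0, 0, 1, 4, 2)
  row 1: subtract 1×row2 = (0, 1, 0, 3, 1)
step 4: normalize row 3 (÷3) = (0, 0, 0, 1, 2)
  row 0: subtract 1×row3 = (1, 0, 0, 0, 2)
  row 1: subtract 3×row3 = (0, 1, 0, 0, 0)
  row 2: subtract 4×row3 = (0, 0, 1, 0, 4)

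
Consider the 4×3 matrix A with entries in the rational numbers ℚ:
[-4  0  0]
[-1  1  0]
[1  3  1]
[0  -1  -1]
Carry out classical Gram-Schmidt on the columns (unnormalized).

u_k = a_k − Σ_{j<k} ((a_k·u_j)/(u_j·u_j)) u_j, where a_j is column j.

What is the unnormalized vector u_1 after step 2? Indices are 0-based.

u_1 = (4/9, 10/9, 26/9, -1)

Step 1: u_0 = a_0 = (-4, -1, 1, 0).
Step 2: u_1 = a_1 − (1/9)·u_0 = (4/9, 10/9, 26/9, -1).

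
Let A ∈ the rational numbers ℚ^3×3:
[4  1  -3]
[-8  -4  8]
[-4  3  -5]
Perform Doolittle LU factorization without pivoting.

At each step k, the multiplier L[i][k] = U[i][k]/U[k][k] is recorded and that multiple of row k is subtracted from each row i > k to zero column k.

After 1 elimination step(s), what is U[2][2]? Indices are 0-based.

Step 1: pivot at (0,0) is 4.
  row1 ← row1 − (-2)·row0  ⇒  L[1][0]=-2, U row1=(0, -2, 2)
  row2 ← row2 − (-1)·row0  ⇒  L[2][0]=-1, U row2=(0, 4, -8)

U[2][2] = -8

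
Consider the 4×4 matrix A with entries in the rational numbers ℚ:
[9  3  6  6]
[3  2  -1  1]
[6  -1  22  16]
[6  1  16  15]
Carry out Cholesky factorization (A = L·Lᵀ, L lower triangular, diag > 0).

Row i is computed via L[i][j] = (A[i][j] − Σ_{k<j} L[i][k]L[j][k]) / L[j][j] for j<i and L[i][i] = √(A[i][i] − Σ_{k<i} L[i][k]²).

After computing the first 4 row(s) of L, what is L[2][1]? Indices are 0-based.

L[2][1] = -3

Step 1: L[0][0] = √(9) = 3.
  L[1][0] = (3) / L[0][0] = 1.
Step 2: L[1][1] = √(1) = 1.
  L[2][0] = (6) / L[0][0] = 2.
  L[2][1] = (-3) / L[1][1] = -3.
Step 3: L[2][2] = √(9) = 3.
  L[3][0] = (6) / L[0][0] = 2.
  L[3][1] = (-1) / L[1][1] = -1.
  L[3][2] = (9) / L[2][2] = 3.
Step 4: L[3][3] = √(1) = 1.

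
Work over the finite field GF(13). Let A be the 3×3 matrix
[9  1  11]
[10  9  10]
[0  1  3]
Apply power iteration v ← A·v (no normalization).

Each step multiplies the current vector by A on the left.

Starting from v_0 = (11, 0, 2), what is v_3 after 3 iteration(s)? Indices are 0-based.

v_0 = (11, 0, 2).
v_1 = A·v_0 = (4, 0, 6).
v_2 = A·v_1 = (11, 9, 5).
v_3 = A·v_2 = (7, 7, 11).

v_3 = (7, 7, 11)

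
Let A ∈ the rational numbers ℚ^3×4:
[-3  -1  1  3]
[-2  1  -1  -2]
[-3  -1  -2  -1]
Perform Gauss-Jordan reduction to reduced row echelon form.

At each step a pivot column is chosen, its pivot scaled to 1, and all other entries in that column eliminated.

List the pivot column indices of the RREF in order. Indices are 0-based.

pivot columns: 0, 1, 2

step 1: normalize row 0 (÷-3) = (1, 1/3, -1/3, -1)
  row 1: subtract -2×row0 = (0, 5/3, -5/3, -4)
  row 2: subtract -3×row0 = (0, 0, -3, -4)
step 2: normalize row 1 (÷5/3) = (0, 1, -1, -12/5)
  row 0: subtract 1/3×row1 = (1, 0, 0, -1/5)
step 3: normalize row 2 (÷-3) = (0, 0, 1, 4/3)
  row 1: subtract -1×row2 = (0, 1, 0, -16/15)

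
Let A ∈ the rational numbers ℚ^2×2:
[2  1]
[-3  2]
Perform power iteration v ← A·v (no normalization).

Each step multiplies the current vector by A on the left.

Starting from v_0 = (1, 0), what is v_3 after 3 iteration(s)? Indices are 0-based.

v_0 = (1, 0).
v_1 = A·v_0 = (2, -3).
v_2 = A·v_1 = (1, -12).
v_3 = A·v_2 = (-10, -27).

v_3 = (-10, -27)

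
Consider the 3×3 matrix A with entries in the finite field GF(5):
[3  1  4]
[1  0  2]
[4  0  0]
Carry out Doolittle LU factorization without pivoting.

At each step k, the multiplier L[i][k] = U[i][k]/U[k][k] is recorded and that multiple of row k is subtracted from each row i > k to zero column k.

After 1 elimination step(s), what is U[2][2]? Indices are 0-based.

[col 0] pivot 3
  R1 -= 2*R0 → (0, 3, 4)  (L[1][0] := 2)
  R2 -= 3*R0 → (0, 2, 3)  (L[2][0] := 3)

U[2][2] = 3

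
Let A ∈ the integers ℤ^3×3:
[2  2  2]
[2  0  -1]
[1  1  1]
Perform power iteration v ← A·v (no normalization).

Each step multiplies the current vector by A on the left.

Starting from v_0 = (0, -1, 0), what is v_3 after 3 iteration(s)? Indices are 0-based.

v_0 = (0, -1, 0).
v_1 = A·v_0 = (-2, 0, -1).
v_2 = A·v_1 = (-6, -3, -3).
v_3 = A·v_2 = (-24, -9, -12).

v_3 = (-24, -9, -12)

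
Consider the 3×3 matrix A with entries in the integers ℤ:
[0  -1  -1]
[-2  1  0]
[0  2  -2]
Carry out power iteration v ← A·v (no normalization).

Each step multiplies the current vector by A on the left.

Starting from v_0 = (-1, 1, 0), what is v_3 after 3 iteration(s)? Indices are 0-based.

v_0 = (-1, 1, 0).
v_1 = A·v_0 = (-1, 3, 2).
v_2 = A·v_1 = (-5, 5, 2).
v_3 = A·v_2 = (-7, 15, 6).

v_3 = (-7, 15, 6)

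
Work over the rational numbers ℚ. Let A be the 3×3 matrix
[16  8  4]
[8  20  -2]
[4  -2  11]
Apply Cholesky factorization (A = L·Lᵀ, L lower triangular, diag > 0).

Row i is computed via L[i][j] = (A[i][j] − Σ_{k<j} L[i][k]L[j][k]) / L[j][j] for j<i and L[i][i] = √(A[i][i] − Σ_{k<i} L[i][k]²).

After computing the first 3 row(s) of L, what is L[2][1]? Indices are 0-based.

Step 1: L[0][0] = √(16) = 4.
  L[1][0] = (8) / L[0][0] = 2.
Step 2: L[1][1] = √(16) = 4.
  L[2][0] = (4) / L[0][0] = 1.
  L[2][1] = (-4) / L[1][1] = -1.
Step 3: L[2][2] = √(9) = 3.

L[2][1] = -1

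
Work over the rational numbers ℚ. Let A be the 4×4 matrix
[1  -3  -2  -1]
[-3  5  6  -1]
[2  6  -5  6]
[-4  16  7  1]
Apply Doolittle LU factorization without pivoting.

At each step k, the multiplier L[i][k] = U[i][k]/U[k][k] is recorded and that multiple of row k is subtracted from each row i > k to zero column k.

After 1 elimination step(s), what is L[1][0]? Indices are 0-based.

L[1][0] = -3

[col 0] pivot 1
  R1 -= -3*R0 → (0, -4, 0, -4)  (L[1][0] := -3)
  R2 -= 2*R0 → (0, 12, -1, 8)  (L[2][0] := 2)
  R3 -= -4*R0 → (0, 4, -1, -3)  (L[3][0] := -4)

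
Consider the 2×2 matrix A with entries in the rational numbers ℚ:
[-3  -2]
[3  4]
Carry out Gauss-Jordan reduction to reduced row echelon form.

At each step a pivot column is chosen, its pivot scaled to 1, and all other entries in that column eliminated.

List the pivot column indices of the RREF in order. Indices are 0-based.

pivot columns: 0, 1

step 1: normalize row 0 (÷-3) = (1, 2/3)
  row 1: subtract 3×row0 = (0, 2)
step 2: normalize row 1 (÷2) = (0, 1)
  row 0: subtract 2/3×row1 = (1, 0)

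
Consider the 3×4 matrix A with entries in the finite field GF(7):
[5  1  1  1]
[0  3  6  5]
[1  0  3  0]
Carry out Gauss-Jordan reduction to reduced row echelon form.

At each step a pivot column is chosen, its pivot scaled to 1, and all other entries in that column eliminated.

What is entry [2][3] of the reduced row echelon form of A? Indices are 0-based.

M[2][3] = 5

pivot(0,0)=5: scale R0 → (1, 3, 3, 3)
  clear (2,0): R2 −= (1)R0 → (0, 4, 0, 4)
pivot(1,1)=3: scale R1 → (0, 1, 2, 4)
  clear (0,1): R0 −= (3)R1 → (1, 0, 4, 5)
  clear (2,1): R2 −= (4)R1 → (0, 0, 6, 2)
pivot(2,2)=6: scale R2 → (0, 0, 1, 5)
  clear (0,2): R0 −= (4)R2 → (1, 0, 0, 6)
  clear (1,2): R1 −= (2)R2 → (0, 1, 0, 1)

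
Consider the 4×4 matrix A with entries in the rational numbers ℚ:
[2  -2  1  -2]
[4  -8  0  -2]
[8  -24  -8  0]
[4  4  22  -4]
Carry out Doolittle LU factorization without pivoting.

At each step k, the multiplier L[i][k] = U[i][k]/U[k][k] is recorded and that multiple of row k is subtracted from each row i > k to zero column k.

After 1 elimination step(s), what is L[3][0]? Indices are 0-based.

k=0: U[0][0]=2
  eliminate (1,0): mult=2, new row 1: (0, -4, -2, 2); set L[1][0]=2
  eliminate (2,0): mult=4, new row 2: (0, -16, -12, 8); set L[2][0]=4
  eliminate (3,0): mult=2, new row 3: (0, 8, 20, 0); set L[3][0]=2

L[3][0] = 2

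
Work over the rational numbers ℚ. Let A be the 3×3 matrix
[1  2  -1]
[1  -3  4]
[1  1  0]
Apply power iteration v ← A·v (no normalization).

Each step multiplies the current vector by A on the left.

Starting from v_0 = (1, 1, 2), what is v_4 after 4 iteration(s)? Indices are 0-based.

v_0 = (1, 1, 2).
v_1 = A·v_0 = (1, 6, 2).
v_2 = A·v_1 = (11, -9, 7).
v_3 = A·v_2 = (-14, 66, 2).
v_4 = A·v_3 = (116, -204, 52).

v_4 = (116, -204, 52)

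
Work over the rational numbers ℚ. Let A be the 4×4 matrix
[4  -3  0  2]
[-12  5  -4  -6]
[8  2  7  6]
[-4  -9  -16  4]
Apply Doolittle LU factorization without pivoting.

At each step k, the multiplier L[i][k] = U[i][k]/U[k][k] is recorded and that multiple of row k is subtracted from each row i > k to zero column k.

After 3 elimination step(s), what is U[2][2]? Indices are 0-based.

k=0: U[0][0]=4
  eliminate (1,0): mult=-3, new row 1: (0, -4, -4, 0); set L[1][0]=-3
  eliminate (2,0): mult=2, new row 2: (0, 8, 7, 2); set L[2][0]=2
  eliminate (3,0): mult=-1, new row 3: (0, -12, -16, 6); set L[3][0]=-1
k=1: U[1][1]=-4
  eliminate (2,1): mult=-2, new row 2: (0, 0, -1, 2); set L[2][1]=-2
  eliminate (3,1): mult=3, new row 3: (0, 0, -4, 6); set L[3][1]=3
k=2: U[2][2]=-1
  eliminate (3,2): mult=4, new row 3: (0, 0, 0, -2); set L[3][2]=4

U[2][2] = -1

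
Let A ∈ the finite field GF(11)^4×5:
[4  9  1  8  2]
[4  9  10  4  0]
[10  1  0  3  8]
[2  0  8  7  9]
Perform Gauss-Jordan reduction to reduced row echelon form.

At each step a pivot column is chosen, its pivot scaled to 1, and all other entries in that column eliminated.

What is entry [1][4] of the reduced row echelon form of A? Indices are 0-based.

M[1][4] = 1

step 1: normalize row 0 (÷4) = (1, 5, 3, 2, 6)
  row 1: subtract 4×row0 = (0, 0, 9, 7, 9)
  row 2: subtract 10×row0 = (0, 6, 3, 5, 3)
  row 3: subtract 2×row0 = (0, 1, 2, 3, 8)
step 2: exchange rows 1,2
step 2: normalize row 1 (÷6) = (0, 1, 6, 10, 6)
  row 0: subtract 5×row1 = (1, 0, 6, 7, 9)
  row 3: subtract 1×row1 = (0, 0, 7, 4, 2)
step 3: normalize row 2 (÷9) = (0, 0, 1, 2, 1)
  row 0: subtract 6×row2 = (1, 0, 0, 6, 3)
  row 1: subtract 6×row2 = (0, 1, 0, 9, 0)
  row 3: subtract 7×row2 = (0, 0, 0, 1, 6)
step 4: normalize row 3 (÷1) = (0, 0, 0, 1, 6)
  row 0: subtract 6×row3 = (1, 0, 0, 0, 0)
  row 1: subtract 9×row3 = (0, 1, 0, 0, 1)
  row 2: subtract 2×row3 = (0, 0, 1, 0, 0)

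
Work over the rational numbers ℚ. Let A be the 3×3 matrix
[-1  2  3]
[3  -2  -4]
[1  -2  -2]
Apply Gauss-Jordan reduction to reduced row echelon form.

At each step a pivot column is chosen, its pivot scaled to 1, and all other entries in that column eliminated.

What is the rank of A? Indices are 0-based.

rank = 3

[1] R0 /= -1  ⇒  (1, -2, -3)
     R1 -= 3·R0  ⇒  (0, 4, 5)
     R2 -= 1·R0  ⇒  (0, 0, 1)
[2] R1 /= 4  ⇒  (0, 1, 5/4)
     R0 -= -2·R1  ⇒  (1, 0, -1/2)
[3] R2 /= 1  ⇒  (0, 0, 1)
     R0 -= -1/2·R2  ⇒  (1, 0, 0)
     R1 -= 5/4·R2  ⇒  (0, 1, 0)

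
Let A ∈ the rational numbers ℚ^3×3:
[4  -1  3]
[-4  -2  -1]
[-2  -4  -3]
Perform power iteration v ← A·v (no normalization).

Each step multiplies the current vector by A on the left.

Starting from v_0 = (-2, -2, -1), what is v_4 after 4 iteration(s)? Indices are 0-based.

v_0 = (-2, -2, -1).
v_1 = A·v_0 = (-9, 13, 15).
v_2 = A·v_1 = (-4, -5, -79).
v_3 = A·v_2 = (-248, 105, 265).
v_4 = A·v_3 = (-302, 517, -719).

v_4 = (-302, 517, -719)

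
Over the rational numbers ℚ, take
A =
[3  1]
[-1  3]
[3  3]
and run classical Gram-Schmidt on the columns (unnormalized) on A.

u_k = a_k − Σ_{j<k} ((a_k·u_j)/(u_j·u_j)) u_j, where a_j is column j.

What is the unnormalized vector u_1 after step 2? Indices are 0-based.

Step 1: u_0 = a_0 = (3, -1, 3).
Step 2: u_1 = a_1 − (9/19)·u_0 = (-8/19, 66/19, 30/19).

u_1 = (-8/19, 66/19, 30/19)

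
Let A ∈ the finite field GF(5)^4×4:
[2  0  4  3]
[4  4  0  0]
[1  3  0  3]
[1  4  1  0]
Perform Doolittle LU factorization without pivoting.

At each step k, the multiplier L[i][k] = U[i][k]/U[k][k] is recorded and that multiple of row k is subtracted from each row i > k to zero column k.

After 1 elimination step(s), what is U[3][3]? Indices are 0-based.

[col 0] pivot 2
  R1 -= 2*R0 → (0, 4, 2, 4)  (L[1][0] := 2)
  R2 -= 3*R0 → (0, 3, 3, 4)  (L[2][0] := 3)
  R3 -= 3*R0 → (0, 4, 4, 1)  (L[3][0] := 3)

U[3][3] = 1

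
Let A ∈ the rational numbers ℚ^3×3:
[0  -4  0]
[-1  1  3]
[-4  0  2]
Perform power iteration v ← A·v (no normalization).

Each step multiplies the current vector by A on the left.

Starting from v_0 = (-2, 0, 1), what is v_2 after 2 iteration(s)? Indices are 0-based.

v_2 = (-20, 35, 20)

v_0 = (-2, 0, 1).
v_1 = A·v_0 = (0, 5, 10).
v_2 = A·v_1 = (-20, 35, 20).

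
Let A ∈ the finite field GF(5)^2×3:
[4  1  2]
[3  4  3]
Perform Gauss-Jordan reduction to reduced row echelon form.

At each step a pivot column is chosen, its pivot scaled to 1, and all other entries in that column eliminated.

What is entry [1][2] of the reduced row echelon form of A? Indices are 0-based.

M[1][2] = 2

[1] R0 /= 4  ⇒  (1, 4, 3)
     R1 -= 3·R0  ⇒  (0, 2, 4)
[2] R1 /= 2  ⇒  (0, 1, 2)
     R0 -= 4·R1  ⇒  (1, 0, 0)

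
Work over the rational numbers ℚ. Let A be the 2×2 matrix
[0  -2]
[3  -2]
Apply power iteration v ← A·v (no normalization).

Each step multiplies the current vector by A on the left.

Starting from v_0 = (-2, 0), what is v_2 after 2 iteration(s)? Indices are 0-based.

v_2 = (12, 12)

v_0 = (-2, 0).
v_1 = A·v_0 = (0, -6).
v_2 = A·v_1 = (12, 12).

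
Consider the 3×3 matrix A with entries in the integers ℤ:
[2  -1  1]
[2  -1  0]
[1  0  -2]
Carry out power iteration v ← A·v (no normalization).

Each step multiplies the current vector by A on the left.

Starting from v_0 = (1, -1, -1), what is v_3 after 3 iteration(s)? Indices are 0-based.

v_3 = (3, 7, 12)

v_0 = (1, -1, -1).
v_1 = A·v_0 = (2, 3, 3).
v_2 = A·v_1 = (4, 1, -4).
v_3 = A·v_2 = (3, 7, 12).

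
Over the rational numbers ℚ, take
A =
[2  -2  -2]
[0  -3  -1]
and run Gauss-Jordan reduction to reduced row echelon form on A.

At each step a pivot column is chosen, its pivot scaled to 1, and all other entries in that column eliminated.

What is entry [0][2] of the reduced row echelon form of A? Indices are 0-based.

M[0][2] = -2/3

[1] R0 /= 2  ⇒  (1, -1, -1)
[2] R1 /= -3  ⇒  (0, 1, 1/3)
     R0 -= -1·R1  ⇒  (1, 0, -2/3)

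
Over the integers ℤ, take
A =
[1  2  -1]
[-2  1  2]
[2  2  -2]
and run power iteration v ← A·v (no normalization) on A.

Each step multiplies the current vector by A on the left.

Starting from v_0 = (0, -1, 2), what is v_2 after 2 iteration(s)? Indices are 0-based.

v_0 = (0, -1, 2).
v_1 = A·v_0 = (-4, 3, -6).
v_2 = A·v_1 = (8, -1, 10).

v_2 = (8, -1, 10)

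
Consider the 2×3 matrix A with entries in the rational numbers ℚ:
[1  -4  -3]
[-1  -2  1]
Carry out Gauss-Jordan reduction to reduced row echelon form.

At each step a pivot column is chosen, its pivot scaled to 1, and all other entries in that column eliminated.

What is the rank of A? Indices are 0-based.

rank = 2

[1] R0 /= 1  ⇒  (1, -4, -3)
     R1 -= -1·R0  ⇒  (0, -6, -2)
[2] R1 /= -6  ⇒  (0, 1, 1/3)
     R0 -= -4·R1  ⇒  (1, 0, -5/3)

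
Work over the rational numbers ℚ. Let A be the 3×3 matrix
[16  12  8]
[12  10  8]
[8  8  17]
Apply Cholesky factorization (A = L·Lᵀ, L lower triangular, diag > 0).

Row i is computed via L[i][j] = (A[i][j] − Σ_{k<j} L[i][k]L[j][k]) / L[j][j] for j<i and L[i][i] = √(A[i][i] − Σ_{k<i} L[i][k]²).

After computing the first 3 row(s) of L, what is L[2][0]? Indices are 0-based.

Step 1: L[0][0] = √(16) = 4.
  L[1][0] = (12) / L[0][0] = 3.
Step 2: L[1][1] = √(1) = 1.
  L[2][0] = (8) / L[0][0] = 2.
  L[2][1] = (2) / L[1][1] = 2.
Step 3: L[2][2] = √(9) = 3.

L[2][0] = 2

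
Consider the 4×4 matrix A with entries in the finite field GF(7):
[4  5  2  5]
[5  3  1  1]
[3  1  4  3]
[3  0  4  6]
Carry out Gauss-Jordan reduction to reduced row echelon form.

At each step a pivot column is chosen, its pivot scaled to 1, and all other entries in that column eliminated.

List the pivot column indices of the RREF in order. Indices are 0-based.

step 1: normalize row 0 (÷4) = (1, 3, 4, 3)
  row 1: subtract 5×row0 = (0, 2, 2, 0)
  row 2: subtract 3×row0 = (0, 6, 6, 1)
  row 3: subtract 3×row0 = (0, 5, 6, 4)
step 2: normalize row 1 (÷2) = (0, 1, 1, 0)
  row 0: subtract 3×row1 = (1, 0, 1, 3)
  row 2: subtract 6×row1 = (0, 0, 0, 1)
  row 3: subtract 5×row1 = (0, 0, 1, 4)
step 3: exchange rows 2,3
step 3: normalize row 2 (÷1) = (0, 0, 1, 4)
  row 0: subtract 1×row2 = (1, 0, 0, 6)
  row 1: subtract 1×row2 = (0, 1, 0, 3)
step 4: normalize row 3 (÷1) = (0, 0, 0, 1)
  row 0: subtract 6×row3 = (1, 0, 0, 0)
  row 1: subtract 3×row3 = (0, 1, 0, 0)
  row 2: subtract 4×row3 = (0, 0, 1, 0)

pivot columns: 0, 1, 2, 3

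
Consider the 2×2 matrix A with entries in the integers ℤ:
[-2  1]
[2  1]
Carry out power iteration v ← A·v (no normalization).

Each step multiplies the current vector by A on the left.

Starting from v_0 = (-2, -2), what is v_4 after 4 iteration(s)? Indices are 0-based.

v_4 = (-58, 14)

v_0 = (-2, -2).
v_1 = A·v_0 = (2, -6).
v_2 = A·v_1 = (-10, -2).
v_3 = A·v_2 = (18, -22).
v_4 = A·v_3 = (-58, 14).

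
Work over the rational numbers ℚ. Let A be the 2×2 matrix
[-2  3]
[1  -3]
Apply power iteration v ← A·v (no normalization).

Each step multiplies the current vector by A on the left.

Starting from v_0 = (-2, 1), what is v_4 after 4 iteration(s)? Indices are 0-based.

v_4 = (-533, 409)

v_0 = (-2, 1).
v_1 = A·v_0 = (7, -5).
v_2 = A·v_1 = (-29, 22).
v_3 = A·v_2 = (124, -95).
v_4 = A·v_3 = (-533, 409).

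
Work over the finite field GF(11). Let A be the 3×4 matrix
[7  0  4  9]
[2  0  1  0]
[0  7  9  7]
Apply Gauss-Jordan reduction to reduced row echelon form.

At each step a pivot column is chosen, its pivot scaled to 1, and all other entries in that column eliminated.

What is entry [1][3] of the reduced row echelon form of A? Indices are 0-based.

M[1][3] = 3

pivot(0,0)=7: scale R0 → (1, 0, 10, 6)
  clear (1,0): R1 −= (2)R0 → (0, 0, 3, 10)
pivot(1,1): swap R1↔R2
pivot(1,1)=7: scale R1 → (0, 1, 6, 1)
pivot(2,2)=3: scale R2 → (0, 0, 1, 7)
  clear (0,2): R0 −= (10)R2 → (1, 0, 0, 2)
  clear (1,2): R1 −= (6)R2 → (0, 1, 0, 3)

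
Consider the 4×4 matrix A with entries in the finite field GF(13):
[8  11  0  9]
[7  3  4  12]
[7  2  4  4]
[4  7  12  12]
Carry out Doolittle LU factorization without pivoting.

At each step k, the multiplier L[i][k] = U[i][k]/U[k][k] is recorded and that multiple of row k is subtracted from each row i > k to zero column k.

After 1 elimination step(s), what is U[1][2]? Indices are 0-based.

U[1][2] = 4

[col 0] pivot 8
  R1 -= 9*R0 → (0, 8, 4, 9)  (L[1][0] := 9)
  R2 -= 9*R0 → (0, 7, 4, 1)  (L[2][0] := 9)
  R3 -= 7*R0 → (0, 8, 12, 1)  (L[3][0] := 7)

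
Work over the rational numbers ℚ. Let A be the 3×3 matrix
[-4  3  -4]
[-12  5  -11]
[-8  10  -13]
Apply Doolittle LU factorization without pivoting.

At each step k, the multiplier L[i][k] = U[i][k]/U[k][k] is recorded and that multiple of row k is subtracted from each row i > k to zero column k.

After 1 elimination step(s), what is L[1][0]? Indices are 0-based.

L[1][0] = 3

Step 1: pivot at (0,0) is -4.
  row1 ← row1 − (3)·row0  ⇒  L[1][0]=3, U row1=(0, -4, 1)
  row2 ← row2 − (2)·row0  ⇒  L[2][0]=2, U row2=(0, 4, -5)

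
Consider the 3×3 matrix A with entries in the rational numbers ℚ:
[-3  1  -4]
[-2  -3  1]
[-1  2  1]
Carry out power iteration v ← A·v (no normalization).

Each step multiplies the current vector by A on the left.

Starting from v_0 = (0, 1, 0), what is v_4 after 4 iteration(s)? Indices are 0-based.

v_0 = (0, 1, 0).
v_1 = A·v_0 = (1, -3, 2).
v_2 = A·v_1 = (-14, 9, -5).
v_3 = A·v_2 = (71, -4, 27).
v_4 = A·v_3 = (-325, -103, -52).

v_4 = (-325, -103, -52)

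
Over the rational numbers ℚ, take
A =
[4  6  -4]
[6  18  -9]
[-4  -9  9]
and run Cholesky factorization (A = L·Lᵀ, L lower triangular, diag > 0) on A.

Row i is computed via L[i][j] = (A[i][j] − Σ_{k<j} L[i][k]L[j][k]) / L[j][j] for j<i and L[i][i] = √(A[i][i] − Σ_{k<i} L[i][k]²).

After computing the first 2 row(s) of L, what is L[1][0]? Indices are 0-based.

L[1][0] = 3

Step 1: L[0][0] = √(4) = 2.
  L[1][0] = (6) / L[0][0] = 3.
Step 2: L[1][1] = √(9) = 3.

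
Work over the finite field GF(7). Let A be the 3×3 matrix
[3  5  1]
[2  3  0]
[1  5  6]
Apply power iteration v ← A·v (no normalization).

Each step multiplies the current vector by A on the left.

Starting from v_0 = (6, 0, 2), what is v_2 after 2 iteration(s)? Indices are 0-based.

v_0 = (6, 0, 2).
v_1 = A·v_0 = (6, 5, 4).
v_2 = A·v_1 = (5, 6, 6).

v_2 = (5, 6, 6)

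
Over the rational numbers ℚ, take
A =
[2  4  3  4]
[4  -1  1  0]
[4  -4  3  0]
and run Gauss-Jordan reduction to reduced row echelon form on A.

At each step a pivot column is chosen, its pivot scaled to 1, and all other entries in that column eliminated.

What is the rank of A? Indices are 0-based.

rank = 3

[1] R0 /= 2  ⇒  (1, 2, 3/2, 2)
     R1 -= 4·R0  ⇒  (0, -9, -5, -8)
     R2 -= 4·R0  ⇒  (0, -12, -3, -8)
[2] R1 /= -9  ⇒  (0, 1, 5/9, 8/9)
     R0 -= 2·R1  ⇒  (1, 0, 7/18, 2/9)
     R2 -= -12·R1  ⇒  (0, 0, 11/3, 8/3)
[3] R2 /= 11/3  ⇒  (0, 0, 1, 8/11)
     R0 -= 7/18·R2  ⇒  (1, 0, 0, -2/33)
     R1 -= 5/9·R2  ⇒  (0, 1, 0, 16/33)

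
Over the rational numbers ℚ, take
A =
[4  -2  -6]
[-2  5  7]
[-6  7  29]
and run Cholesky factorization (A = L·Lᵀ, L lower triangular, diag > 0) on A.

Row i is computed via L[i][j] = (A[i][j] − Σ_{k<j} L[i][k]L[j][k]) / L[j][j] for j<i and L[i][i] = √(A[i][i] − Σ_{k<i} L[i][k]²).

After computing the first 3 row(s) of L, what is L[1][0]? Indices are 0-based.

L[1][0] = -1

Step 1: L[0][0] = √(4) = 2.
  L[1][0] = (-2) / L[0][0] = -1.
Step 2: L[1][1] = √(4) = 2.
  L[2][0] = (-6) / L[0][0] = -3.
  L[2][1] = (4) / L[1][1] = 2.
Step 3: L[2][2] = √(16) = 4.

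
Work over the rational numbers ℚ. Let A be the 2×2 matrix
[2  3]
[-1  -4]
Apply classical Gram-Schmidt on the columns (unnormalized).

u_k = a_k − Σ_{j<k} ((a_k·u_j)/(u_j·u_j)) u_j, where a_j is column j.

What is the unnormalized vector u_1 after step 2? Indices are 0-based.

Step 1: u_0 = a_0 = (2, -1).
Step 2: u_1 = a_1 − (2)·u_0 = (-1, -2).

u_1 = (-1, -2)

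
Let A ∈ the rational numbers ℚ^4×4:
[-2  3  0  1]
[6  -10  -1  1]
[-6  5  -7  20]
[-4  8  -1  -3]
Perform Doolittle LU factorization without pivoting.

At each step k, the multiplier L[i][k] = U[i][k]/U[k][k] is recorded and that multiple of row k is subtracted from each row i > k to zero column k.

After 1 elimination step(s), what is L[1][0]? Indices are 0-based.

L[1][0] = -3

k=0: U[0][0]=-2
  eliminate (1,0): mult=-3, new row 1: (0, -1, -1, 4); set L[1][0]=-3
  eliminate (2,0): mult=3, new row 2: (0, -4, -7, 17); set L[2][0]=3
  eliminate (3,0): mult=2, new row 3: (0, 2, -1, -5); set L[3][0]=2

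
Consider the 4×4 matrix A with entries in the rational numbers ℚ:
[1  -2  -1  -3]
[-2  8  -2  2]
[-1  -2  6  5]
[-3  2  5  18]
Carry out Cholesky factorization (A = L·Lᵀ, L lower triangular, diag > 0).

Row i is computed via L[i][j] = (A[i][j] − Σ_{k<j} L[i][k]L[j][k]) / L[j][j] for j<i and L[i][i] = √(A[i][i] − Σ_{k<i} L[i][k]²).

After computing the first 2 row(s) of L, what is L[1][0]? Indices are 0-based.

Step 1: L[0][0] = √(1) = 1.
  L[1][0] = (-2) / L[0][0] = -2.
Step 2: L[1][1] = √(4) = 2.

L[1][0] = -2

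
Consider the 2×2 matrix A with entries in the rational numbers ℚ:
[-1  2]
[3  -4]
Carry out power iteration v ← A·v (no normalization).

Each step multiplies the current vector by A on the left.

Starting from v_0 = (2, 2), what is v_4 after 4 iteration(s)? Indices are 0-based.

v_0 = (2, 2).
v_1 = A·v_0 = (2, -2).
v_2 = A·v_1 = (-6, 14).
v_3 = A·v_2 = (34, -74).
v_4 = A·v_3 = (-182, 398).

v_4 = (-182, 398)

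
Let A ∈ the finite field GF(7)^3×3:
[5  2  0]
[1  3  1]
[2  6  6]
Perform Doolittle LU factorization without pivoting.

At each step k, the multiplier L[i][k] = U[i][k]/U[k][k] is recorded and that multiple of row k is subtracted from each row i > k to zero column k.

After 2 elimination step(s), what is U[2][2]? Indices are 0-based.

Step 1: pivot at (0,0) is 5.
  row1 ← row1 − (3)·row0  ⇒  L[1][0]=3, U row1=(0, 4, 1)
  row2 ← row2 − (6)·row0  ⇒  L[2][0]=6, U row2=(0, 1, 6)
Step 2: pivot at (1,1) is 4.
  row2 ← row2 − (2)·row1  ⇒  L[2][1]=2, U row2=(0, 0, 4)

U[2][2] = 4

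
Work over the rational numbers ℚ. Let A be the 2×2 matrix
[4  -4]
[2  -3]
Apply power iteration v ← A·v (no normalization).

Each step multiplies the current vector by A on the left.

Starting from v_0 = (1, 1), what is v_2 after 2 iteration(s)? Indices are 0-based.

v_0 = (1, 1).
v_1 = A·v_0 = (0, -1).
v_2 = A·v_1 = (4, 3).

v_2 = (4, 3)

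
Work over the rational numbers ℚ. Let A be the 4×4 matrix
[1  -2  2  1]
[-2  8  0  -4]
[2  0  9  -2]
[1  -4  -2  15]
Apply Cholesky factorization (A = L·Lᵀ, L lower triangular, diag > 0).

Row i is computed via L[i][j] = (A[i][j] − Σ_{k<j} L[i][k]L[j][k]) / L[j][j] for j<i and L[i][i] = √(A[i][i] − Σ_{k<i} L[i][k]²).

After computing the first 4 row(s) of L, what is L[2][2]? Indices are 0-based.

Step 1: L[0][0] = √(1) = 1.
  L[1][0] = (-2) / L[0][0] = -2.
Step 2: L[1][1] = √(4) = 2.
  L[2][0] = (2) / L[0][0] = 2.
  L[2][1] = (4) / L[1][1] = 2.
Step 3: L[2][2] = √(1) = 1.
  L[3][0] = (1) / L[0][0] = 1.
  L[3][1] = (-2) / L[1][1] = -1.
  L[3][2] = (-2) / L[2][2] = -2.
Step 4: L[3][3] = √(9) = 3.

L[2][2] = 1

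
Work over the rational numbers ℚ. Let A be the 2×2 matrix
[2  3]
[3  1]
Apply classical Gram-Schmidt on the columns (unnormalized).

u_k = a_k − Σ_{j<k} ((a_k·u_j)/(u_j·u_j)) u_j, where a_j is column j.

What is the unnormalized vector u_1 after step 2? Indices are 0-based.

Step 1: u_0 = a_0 = (2, 3).
Step 2: u_1 = a_1 − (9/13)·u_0 = (21/13, -14/13).

u_1 = (21/13, -14/13)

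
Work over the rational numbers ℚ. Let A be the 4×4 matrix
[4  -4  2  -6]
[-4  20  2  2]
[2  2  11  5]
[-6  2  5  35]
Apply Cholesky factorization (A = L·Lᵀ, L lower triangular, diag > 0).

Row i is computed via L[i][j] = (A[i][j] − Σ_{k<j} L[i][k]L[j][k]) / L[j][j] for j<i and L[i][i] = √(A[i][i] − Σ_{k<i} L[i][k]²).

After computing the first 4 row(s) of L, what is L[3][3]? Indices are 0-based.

L[3][3] = 4

Step 1: L[0][0] = √(4) = 2.
  L[1][0] = (-4) / L[0][0] = -2.
Step 2: L[1][1] = √(16) = 4.
  L[2][0] = (2) / L[0][0] = 1.
  L[2][1] = (4) / L[1][1] = 1.
Step 3: L[2][2] = √(9) = 3.
  L[3][0] = (-6) / L[0][0] = -3.
  L[3][1] = (-4) / L[1][1] = -1.
  L[3][2] = (9) / L[2][2] = 3.
Step 4: L[3][3] = √(16) = 4.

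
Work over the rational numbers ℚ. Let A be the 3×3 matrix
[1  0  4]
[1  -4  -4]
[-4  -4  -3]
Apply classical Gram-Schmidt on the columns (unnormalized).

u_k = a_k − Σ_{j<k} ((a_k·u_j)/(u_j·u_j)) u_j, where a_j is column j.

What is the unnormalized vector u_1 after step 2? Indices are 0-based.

Step 1: u_0 = a_0 = (1, 1, -4).
Step 2: u_1 = a_1 − (2/3)·u_0 = (-2/3, -14/3, -4/3).

u_1 = (-2/3, -14/3, -4/3)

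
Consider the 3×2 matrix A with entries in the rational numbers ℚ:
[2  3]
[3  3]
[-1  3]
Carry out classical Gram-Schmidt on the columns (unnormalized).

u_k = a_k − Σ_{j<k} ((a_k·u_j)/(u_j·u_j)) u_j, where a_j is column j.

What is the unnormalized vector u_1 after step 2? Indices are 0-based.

Step 1: u_0 = a_0 = (2, 3, -1).
Step 2: u_1 = a_1 − (6/7)·u_0 = (9/7, 3/7, 27/7).

u_1 = (9/7, 3/7, 27/7)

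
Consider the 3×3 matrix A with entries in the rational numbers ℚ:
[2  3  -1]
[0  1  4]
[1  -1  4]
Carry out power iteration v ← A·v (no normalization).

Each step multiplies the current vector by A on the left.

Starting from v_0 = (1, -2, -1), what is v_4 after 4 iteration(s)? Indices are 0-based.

v_4 = (-175, -82, -129)

v_0 = (1, -2, -1).
v_1 = A·v_0 = (-3, -6, -1).
v_2 = A·v_1 = (-23, -10, -1).
v_3 = A·v_2 = (-75, -14, -17).
v_4 = A·v_3 = (-175, -82, -129).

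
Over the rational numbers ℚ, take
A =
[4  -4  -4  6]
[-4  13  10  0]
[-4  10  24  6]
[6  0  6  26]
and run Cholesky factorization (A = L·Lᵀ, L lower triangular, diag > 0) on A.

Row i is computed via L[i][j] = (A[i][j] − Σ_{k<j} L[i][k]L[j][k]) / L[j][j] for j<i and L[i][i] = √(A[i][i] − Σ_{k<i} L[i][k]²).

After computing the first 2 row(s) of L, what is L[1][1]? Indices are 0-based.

Step 1: L[0][0] = √(4) = 2.
  L[1][0] = (-4) / L[0][0] = -2.
Step 2: L[1][1] = √(9) = 3.

L[1][1] = 3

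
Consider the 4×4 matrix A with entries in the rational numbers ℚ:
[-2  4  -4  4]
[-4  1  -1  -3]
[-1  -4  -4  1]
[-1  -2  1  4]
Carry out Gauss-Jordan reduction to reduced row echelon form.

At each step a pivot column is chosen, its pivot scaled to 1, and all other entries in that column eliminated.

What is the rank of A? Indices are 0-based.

step 1: normalize row 0 (÷-2) = (1, -2, 2, -2)
  row 1: subtract -4×row0 = (0, -7, 7, -11)
  row 2: subtract -1×row0 = (0, -6, -2, -1)
  row 3: subtract -1×row0 = (0, -4, 3, 2)
step 2: normalize row 1 (÷-7) = (0, 1, -1, 11/7)
  row 0: subtract -2×row1 = (1, 0, 0, 8/7)
  row 2: subtract -6×row1 = (0, 0, -8, 59/7)
  row 3: subtract -4×row1 = (0, 0, -1, 58/7)
step 3: normalize row 2 (÷-8) = (0, 0, 1, -59/56)
  row 1: subtract -1×row2 = (0, 1, 0, 29/56)
  row 3: subtract -1×row2 = (0, 0, 0, 405/56)
step 4: normalize row 3 (÷405/56) = (0, 0, 0, 1)
  row 0: subtract 8/7×row3 = (1, 0, 0, 0)
  row 1: subtract 29/56×row3 = (0, 1, 0, 0)
  row 2: subtract -59/56×row3 = (0, 0, 1, 0)

rank = 4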